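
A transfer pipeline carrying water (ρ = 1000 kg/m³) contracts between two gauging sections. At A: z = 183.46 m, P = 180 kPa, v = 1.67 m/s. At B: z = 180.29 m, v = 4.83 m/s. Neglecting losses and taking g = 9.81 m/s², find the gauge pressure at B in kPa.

P₂ ≈ 201 kPa

Pressure head at A: ψ₁ = P₁/(ρg) = 180×1000 / (1000 × 9.81) = 18.35 m.
Velocity heads: v₁²/2g = 1.67²/19.62 = 0.142 m; v₂²/2g = 4.83²/19.62 = 1.189 m.
Total head H = z₁ + ψ₁ + v₁²/2g = 183.46 + 18.35 + 0.142 = 201.95 m.
ψ₂ = H − z₂ − v₂²/2g = 201.95 − 180.29 − 1.189 = 20.47 m.
P₂ = ρgψ₂ = 1000 × 9.81 × 20.47 ≈ 201 kPa.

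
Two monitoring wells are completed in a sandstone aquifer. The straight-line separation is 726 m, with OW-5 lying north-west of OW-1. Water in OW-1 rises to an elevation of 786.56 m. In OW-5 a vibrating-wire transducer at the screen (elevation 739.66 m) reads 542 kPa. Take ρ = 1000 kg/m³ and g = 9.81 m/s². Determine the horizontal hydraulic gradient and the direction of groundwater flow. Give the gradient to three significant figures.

Total head at OW-1: h = 786.56 m (water level in the piezometer is the total head).
Pressure head at OW-5: ψ = P/(ρg) = 542×1000 / (1000 × 9.81) = 55.25 m.
Total head at OW-5: h = z + ψ = 739.66 + 55.25 = 794.91 m.
Head difference: h(OW-1) − h(OW-5) = 786.56 − 794.91 = -8.35 m.
Hydraulic gradient: i = |Δh| / L = 8.35 / 726 = 0.0115.
Flow is from higher to lower head: from OW-5 toward OW-1, i.e. toward the south-east.

i ≈ 0.0115; groundwater flows toward the south-east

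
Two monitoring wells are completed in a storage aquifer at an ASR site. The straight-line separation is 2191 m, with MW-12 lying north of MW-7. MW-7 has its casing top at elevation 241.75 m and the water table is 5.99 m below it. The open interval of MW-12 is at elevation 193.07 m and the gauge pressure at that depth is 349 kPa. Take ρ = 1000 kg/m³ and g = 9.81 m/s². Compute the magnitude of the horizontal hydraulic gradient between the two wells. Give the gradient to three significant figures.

i ≈ 0.00325

Total head at MW-7: h = 241.75 − 5.99 = 235.76 m.
Pressure head at MW-12: ψ = P/(ρg) = 349×1000 / (1000 × 9.81) = 35.58 m.
Total head at MW-12: h = z + ψ = 193.07 + 35.58 = 228.65 m.
Head difference: h(MW-7) − h(MW-12) = 235.76 − 228.65 = 7.11 m.
Hydraulic gradient: i = |Δh| / L = 7.11 / 2191 = 0.00325.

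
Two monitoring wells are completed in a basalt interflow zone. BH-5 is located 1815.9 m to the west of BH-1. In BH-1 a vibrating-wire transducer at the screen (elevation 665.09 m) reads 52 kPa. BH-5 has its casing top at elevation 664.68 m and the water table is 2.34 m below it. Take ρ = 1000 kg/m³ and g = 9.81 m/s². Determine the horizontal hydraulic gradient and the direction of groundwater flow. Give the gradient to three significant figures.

Pressure head at BH-1: ψ = P/(ρg) = 52×1000 / (1000 × 9.81) = 5.30 m.
Total head at BH-1: h = z + ψ = 665.09 + 5.30 = 670.39 m.
Total head at BH-5: h = 664.68 − 2.34 = 662.34 m.
Head difference: h(BH-1) − h(BH-5) = 670.39 − 662.34 = 8.05 m.
Hydraulic gradient: i = |Δh| / L = 8.05 / 1815.9 = 0.00443.
Flow is from higher to lower head: from BH-1 toward BH-5, i.e. toward the west.

i ≈ 0.00443; groundwater flows toward the west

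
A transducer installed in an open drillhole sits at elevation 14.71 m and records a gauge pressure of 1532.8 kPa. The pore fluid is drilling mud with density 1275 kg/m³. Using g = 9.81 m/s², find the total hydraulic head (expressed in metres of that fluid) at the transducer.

h ≈ 137.26 m

ψ = P/(ρg) = 1532.8×1000 / (1275 × 9.81) = 122.55 m.
h = z + ψ = 14.71 + 122.55 = 137.26 m.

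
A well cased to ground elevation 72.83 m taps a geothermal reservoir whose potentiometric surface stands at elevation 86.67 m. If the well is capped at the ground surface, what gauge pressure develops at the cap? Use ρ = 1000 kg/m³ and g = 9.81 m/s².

P ≈ 136 kPa

Head above the cap: Δh = 86.67 − 72.83 = 13.84 m.
P = ρgΔh = 1000 × 9.81 × 13.84 = 135770 Pa ≈ 136 kPa.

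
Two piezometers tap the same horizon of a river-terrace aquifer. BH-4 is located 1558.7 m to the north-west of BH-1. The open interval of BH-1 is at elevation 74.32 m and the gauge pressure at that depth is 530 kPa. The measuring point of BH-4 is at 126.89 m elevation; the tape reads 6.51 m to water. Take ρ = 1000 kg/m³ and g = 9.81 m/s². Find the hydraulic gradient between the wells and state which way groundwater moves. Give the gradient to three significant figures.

i ≈ 0.00511; groundwater flows toward the north-west

Pressure head at BH-1: ψ = P/(ρg) = 530×1000 / (1000 × 9.81) = 54.03 m.
Total head at BH-1: h = z + ψ = 74.32 + 54.03 = 128.35 m.
Total head at BH-4: h = 126.89 − 6.51 = 120.38 m.
Head difference: h(BH-1) − h(BH-4) = 128.35 − 120.38 = 7.97 m.
Hydraulic gradient: i = |Δh| / L = 7.97 / 1558.7 = 0.00511.
Flow is from higher to lower head: from BH-1 toward BH-4, i.e. toward the north-west.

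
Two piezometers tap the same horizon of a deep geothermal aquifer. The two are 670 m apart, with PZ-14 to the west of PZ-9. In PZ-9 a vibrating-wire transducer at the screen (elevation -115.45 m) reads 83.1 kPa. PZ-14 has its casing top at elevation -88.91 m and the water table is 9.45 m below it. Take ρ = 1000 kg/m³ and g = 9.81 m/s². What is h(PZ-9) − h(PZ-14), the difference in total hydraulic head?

Δh ≈ -8.62 m

Pressure head at PZ-9: ψ = P/(ρg) = 83.1×1000 / (1000 × 9.81) = 8.47 m.
Total head at PZ-9: h = z + ψ = -115.45 + 8.47 = -106.98 m.
Total head at PZ-14: h = -88.91 − 9.45 = -98.36 m.
Head difference: h(PZ-9) − h(PZ-14) = -106.98 − (-98.36) = -8.62 m.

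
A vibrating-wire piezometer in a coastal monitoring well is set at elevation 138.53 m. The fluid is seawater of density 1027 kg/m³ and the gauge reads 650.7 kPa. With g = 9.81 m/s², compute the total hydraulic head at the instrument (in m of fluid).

h ≈ 203.12 m

ψ = P/(ρg) = 650.7×1000 / (1027 × 9.81) = 64.59 m.
h = z + ψ = 138.53 + 64.59 = 203.12 m.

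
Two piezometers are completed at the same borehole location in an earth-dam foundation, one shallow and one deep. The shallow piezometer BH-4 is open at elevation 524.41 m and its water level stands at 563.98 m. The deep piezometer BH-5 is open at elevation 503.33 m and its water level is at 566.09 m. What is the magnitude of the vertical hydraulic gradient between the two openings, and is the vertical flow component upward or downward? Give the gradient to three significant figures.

|i_v| ≈ 0.100; vertical flow is upward

Total head at BH-4: h = 563.98 m (water level in the standpipe).
Total head at BH-5: h = 566.09 m.
Δh = h(BH-4) − h(BH-5) = 563.98 − 566.09 = -2.11 m.
Vertical separation Δz = 524.41 − 503.33 = 21.08 m.
|i_v| = |Δh| / Δz = 2.11 / 21.08 = 0.100.
Head is higher in the deep piezometer, so vertical flow is upward (discharge condition).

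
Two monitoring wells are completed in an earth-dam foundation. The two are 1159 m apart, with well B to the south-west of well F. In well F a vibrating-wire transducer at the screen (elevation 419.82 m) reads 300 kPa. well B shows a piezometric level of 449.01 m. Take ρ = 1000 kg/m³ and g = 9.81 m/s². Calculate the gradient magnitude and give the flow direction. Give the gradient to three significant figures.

i ≈ 0.00120; groundwater flows toward the south-west

Pressure head at well F: ψ = P/(ρg) = 300×1000 / (1000 × 9.81) = 30.58 m.
Total head at well F: h = z + ψ = 419.82 + 30.58 = 450.40 m.
Total head at well B: h = 449.01 m (water level in the piezometer is the total head).
Head difference: h(well F) − h(well B) = 450.40 − 449.01 = 1.39 m.
Hydraulic gradient: i = |Δh| / L = 1.39 / 1159 = 0.00120.
Flow is from higher to lower head: from well F toward well B, i.e. toward the south-west.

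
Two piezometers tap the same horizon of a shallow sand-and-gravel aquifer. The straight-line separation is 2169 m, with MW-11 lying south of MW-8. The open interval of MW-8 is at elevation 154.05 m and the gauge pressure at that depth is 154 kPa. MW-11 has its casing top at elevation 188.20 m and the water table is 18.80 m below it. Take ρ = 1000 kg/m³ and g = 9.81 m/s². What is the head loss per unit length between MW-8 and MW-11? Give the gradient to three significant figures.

Pressure head at MW-8: ψ = P/(ρg) = 154×1000 / (1000 × 9.81) = 15.70 m.
Total head at MW-8: h = z + ψ = 154.05 + 15.70 = 169.75 m.
Total head at MW-11: h = 188.20 − 18.80 = 169.40 m.
Head difference: h(MW-8) − h(MW-11) = 169.75 − 169.40 = 0.35 m.
Hydraulic gradient: i = |Δh| / L = 0.35 / 2169 = 0.000161.

i ≈ 0.000161 m/m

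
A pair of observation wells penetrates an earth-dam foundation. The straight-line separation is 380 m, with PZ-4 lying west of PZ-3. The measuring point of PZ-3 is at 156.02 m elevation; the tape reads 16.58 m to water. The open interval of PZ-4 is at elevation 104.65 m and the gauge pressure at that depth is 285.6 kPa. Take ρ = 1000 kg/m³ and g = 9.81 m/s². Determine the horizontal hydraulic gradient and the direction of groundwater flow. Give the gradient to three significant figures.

Total head at PZ-3: h = 156.02 − 16.58 = 139.44 m.
Pressure head at PZ-4: ψ = P/(ρg) = 285.6×1000 / (1000 × 9.81) = 29.11 m.
Total head at PZ-4: h = z + ψ = 104.65 + 29.11 = 133.76 m.
Head difference: h(PZ-3) − h(PZ-4) = 139.44 − 133.76 = 5.68 m.
Hydraulic gradient: i = |Δh| / L = 5.68 / 380 = 0.0149.
Flow is from higher to lower head: from PZ-3 toward PZ-4, i.e. toward the west.

i ≈ 0.0149; groundwater flows toward the west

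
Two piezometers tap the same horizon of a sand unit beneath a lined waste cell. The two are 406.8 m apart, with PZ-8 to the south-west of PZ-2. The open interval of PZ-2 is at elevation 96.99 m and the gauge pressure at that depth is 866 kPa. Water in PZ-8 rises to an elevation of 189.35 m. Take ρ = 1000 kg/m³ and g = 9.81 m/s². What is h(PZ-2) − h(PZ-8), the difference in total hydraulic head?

Pressure head at PZ-2: ψ = P/(ρg) = 866×1000 / (1000 × 9.81) = 88.28 m.
Total head at PZ-2: h = z + ψ = 96.99 + 88.28 = 185.27 m.
Total head at PZ-8: h = 189.35 m (water level in the piezometer is the total head).
Head difference: h(PZ-2) − h(PZ-8) = 185.27 − 189.35 = -4.08 m.

Δh ≈ -4.08 m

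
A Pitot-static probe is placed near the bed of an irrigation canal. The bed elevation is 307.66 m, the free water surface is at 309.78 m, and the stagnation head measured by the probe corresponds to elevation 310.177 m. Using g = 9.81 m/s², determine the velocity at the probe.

Near the bed, under hydrostatic conditions, the piezometric head (z + ψ) equals the free-surface elevation, 309.78 m.
Velocity head = total − piezometric = 310.177 − 309.78 = 0.397 m.
v = √(2g·h_v) = √(2 × 9.81 × 0.397) = 2.79 m/s.

v ≈ 2.79 m/s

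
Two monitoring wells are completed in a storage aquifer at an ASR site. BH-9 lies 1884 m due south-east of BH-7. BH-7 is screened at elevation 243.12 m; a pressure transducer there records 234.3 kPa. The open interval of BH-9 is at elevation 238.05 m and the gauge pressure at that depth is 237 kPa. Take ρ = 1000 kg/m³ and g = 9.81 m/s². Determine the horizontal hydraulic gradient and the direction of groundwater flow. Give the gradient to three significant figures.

Pressure head at BH-7: ψ = P/(ρg) = 234.3×1000 / (1000 × 9.81) = 23.88 m.
Total head at BH-7: h = z + ψ = 243.12 + 23.88 = 267.00 m.
Pressure head at BH-9: ψ = P/(ρg) = 237×1000 / (1000 × 9.81) = 24.16 m.
Total head at BH-9: h = z + ψ = 238.05 + 24.16 = 262.21 m.
Head difference: h(BH-7) − h(BH-9) = 267.00 − 262.21 = 4.79 m.
Hydraulic gradient: i = |Δh| / L = 4.79 / 1884 = 0.00254.
Flow is from higher to lower head: from BH-7 toward BH-9, i.e. toward the south-east.

i ≈ 0.00254; groundwater flows toward the south-east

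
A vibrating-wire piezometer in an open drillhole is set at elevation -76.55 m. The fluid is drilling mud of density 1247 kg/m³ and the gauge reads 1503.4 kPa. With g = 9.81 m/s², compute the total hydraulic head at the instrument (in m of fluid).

h ≈ 46.35 m

ψ = P/(ρg) = 1503.4×1000 / (1247 × 9.81) = 122.90 m.
h = z + ψ = -76.55 + 122.90 = 46.35 m.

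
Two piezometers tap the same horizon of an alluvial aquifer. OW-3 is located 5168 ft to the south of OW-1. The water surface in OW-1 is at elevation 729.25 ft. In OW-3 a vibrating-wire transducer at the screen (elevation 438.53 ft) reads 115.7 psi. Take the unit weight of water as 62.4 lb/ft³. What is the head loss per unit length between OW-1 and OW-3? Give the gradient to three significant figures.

i ≈ 0.00459 ft/ft

Total head at OW-1: h = 729.25 ft (water level in the piezometer is the total head).
Pressure head at OW-3: ψ = 144·P/γ = 144 × 115.7 / 62.4 = 267.00 ft.
Total head at OW-3: h = z + ψ = 438.53 + 267.00 = 705.53 ft.
Head difference: h(OW-1) − h(OW-3) = 729.25 − 705.53 = 23.72 ft.
Hydraulic gradient: i = |Δh| / L = 23.72 / 5168 = 0.00459.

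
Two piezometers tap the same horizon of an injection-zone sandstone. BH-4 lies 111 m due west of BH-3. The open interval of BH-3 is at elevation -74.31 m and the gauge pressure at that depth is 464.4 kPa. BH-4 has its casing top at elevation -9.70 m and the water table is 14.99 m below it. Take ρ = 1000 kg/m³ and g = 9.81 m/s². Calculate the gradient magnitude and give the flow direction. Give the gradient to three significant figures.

Pressure head at BH-3: ψ = P/(ρg) = 464.4×1000 / (1000 × 9.81) = 47.34 m.
Total head at BH-3: h = z + ψ = -74.31 + 47.34 = -26.97 m.
Total head at BH-4: h = -9.70 − 14.99 = -24.69 m.
Head difference: h(BH-3) − h(BH-4) = -26.97 − (-24.69) = -2.28 m.
Hydraulic gradient: i = |Δh| / L = 2.28 / 111 = 0.0205.
Flow is from higher to lower head: from BH-4 toward BH-3, i.e. toward the east.

i ≈ 0.0205; groundwater flows toward the east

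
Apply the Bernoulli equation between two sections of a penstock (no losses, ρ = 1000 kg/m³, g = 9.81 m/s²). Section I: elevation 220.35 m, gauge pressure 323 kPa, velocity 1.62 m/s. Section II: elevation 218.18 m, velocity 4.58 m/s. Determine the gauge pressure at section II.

P₂ ≈ 335 kPa

Pressure head at I: ψ₁ = P₁/(ρg) = 323×1000 / (1000 × 9.81) = 32.93 m.
Velocity heads: v₁²/2g = 1.62²/19.62 = 0.134 m; v₂²/2g = 4.58²/19.62 = 1.069 m.
Total head H = z₁ + ψ₁ + v₁²/2g = 220.35 + 32.93 + 0.134 = 253.41 m.
ψ₂ = H − z₂ − v₂²/2g = 253.41 − 218.18 − 1.069 = 34.16 m.
P₂ = ρgψ₂ = 1000 × 9.81 × 34.16 ≈ 335 kPa.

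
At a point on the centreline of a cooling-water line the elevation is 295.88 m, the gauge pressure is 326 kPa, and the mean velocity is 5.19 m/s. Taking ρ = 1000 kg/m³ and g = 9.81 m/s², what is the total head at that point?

Pressure head ψ = P/(ρg) = 326×1000 / (1000 × 9.81) = 33.23 m.
Velocity head = v²/(2g) = 5.19² / (2 × 9.81) = 1.373 m.
h = z + ψ + v²/(2g) = 295.88 + 33.23 + 1.373 = 330.48 m.

h ≈ 330.48 m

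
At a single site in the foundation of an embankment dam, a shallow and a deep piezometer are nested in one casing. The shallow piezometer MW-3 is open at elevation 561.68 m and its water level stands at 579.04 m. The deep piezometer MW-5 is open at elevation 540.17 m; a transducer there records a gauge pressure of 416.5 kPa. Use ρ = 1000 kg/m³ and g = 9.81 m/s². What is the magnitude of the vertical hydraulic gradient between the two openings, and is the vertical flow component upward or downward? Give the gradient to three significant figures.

|i_v| ≈ 0.167; vertical flow is upward

Total head at MW-3: h = 579.04 m (water level in the standpipe).
Pressure head at MW-5: ψ = P/(ρg) = 416.5×1000 / (1000 × 9.81) = 42.46 m.
Total head at MW-5: h = z + ψ = 540.17 + 42.46 = 582.63 m.
Δh = h(MW-3) − h(MW-5) = 579.04 − 582.63 = -3.59 m.
Vertical separation Δz = 561.68 − 540.17 = 21.51 m.
|i_v| = |Δh| / Δz = 3.59 / 21.51 = 0.167.
Head is higher in the deep piezometer, so vertical flow is upward (discharge condition).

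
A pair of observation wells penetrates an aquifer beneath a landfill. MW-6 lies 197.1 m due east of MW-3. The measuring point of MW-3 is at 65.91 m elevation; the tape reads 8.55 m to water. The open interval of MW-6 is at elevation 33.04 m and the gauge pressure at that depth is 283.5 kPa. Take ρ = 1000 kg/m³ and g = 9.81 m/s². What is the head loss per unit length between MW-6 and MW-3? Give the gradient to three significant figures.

i ≈ 0.0232 m/m

Total head at MW-3: h = 65.91 − 8.55 = 57.36 m.
Pressure head at MW-6: ψ = P/(ρg) = 283.5×1000 / (1000 × 9.81) = 28.90 m.
Total head at MW-6: h = z + ψ = 33.04 + 28.90 = 61.94 m.
Head difference: h(MW-3) − h(MW-6) = 57.36 − 61.94 = -4.58 m.
Hydraulic gradient: i = |Δh| / L = 4.58 / 197.1 = 0.0232.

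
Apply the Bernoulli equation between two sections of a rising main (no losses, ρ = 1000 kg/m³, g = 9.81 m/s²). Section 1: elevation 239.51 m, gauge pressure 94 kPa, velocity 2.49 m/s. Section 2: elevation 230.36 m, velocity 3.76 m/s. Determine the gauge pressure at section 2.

P₂ ≈ 180 kPa

Pressure head at 1: ψ₁ = P₁/(ρg) = 94×1000 / (1000 × 9.81) = 9.58 m.
Velocity heads: v₁²/2g = 2.49²/19.62 = 0.316 m; v₂²/2g = 3.76²/19.62 = 0.721 m.
Total head H = z₁ + ψ₁ + v₁²/2g = 239.51 + 9.58 + 0.316 = 249.41 m.
ψ₂ = H − z₂ − v₂²/2g = 249.41 − 230.36 − 0.721 = 18.33 m.
P₂ = ρgψ₂ = 1000 × 9.81 × 18.33 ≈ 180 kPa.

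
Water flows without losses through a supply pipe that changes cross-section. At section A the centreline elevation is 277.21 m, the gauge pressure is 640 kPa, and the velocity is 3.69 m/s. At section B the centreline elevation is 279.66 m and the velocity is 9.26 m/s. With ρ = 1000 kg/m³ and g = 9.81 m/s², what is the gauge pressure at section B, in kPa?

P₂ ≈ 580 kPa

Pressure head at A: ψ₁ = P₁/(ρg) = 640×1000 / (1000 × 9.81) = 65.24 m.
Velocity heads: v₁²/2g = 3.69²/19.62 = 0.694 m; v₂²/2g = 9.26²/19.62 = 4.370 m.
Total head H = z₁ + ψ₁ + v₁²/2g = 277.21 + 65.24 + 0.694 = 343.14 m.
ψ₂ = H − z₂ − v₂²/2g = 343.14 − 279.66 − 4.370 = 59.11 m.
P₂ = ρgψ₂ = 1000 × 9.81 × 59.11 ≈ 580 kPa.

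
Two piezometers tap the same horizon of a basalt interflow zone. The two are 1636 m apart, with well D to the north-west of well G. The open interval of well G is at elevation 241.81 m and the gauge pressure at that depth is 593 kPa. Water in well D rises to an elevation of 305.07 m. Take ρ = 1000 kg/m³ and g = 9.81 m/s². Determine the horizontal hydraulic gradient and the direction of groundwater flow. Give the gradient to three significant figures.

Pressure head at well G: ψ = P/(ρg) = 593×1000 / (1000 × 9.81) = 60.45 m.
Total head at well G: h = z + ψ = 241.81 + 60.45 = 302.26 m.
Total head at well D: h = 305.07 m (water level in the piezometer is the total head).
Head difference: h(well G) − h(well D) = 302.26 − 305.07 = -2.81 m.
Hydraulic gradient: i = |Δh| / L = 2.81 / 1636 = 0.00172.
Flow is from higher to lower head: from well D toward well G, i.e. toward the south-east.

i ≈ 0.00172; groundwater flows toward the south-east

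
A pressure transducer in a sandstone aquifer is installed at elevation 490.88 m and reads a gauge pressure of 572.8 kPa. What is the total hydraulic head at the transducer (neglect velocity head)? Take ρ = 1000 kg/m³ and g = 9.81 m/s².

h ≈ 549.27 m

ψ = P/(ρg) = 572.8×1000 / (1000 × 9.81) = 58.39 m.
h = z + ψ = 490.88 + 58.39 = 549.27 m.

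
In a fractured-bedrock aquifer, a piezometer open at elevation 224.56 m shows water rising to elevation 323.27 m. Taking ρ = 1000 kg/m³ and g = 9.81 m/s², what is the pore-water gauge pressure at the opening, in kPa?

Pressure head ψ = h − z = 323.27 − 224.56 = 98.71 m.
P = ρgψ = 1000 × 9.81 × 98.71 = 968345 Pa ≈ 968 kPa.

P ≈ 968 kPa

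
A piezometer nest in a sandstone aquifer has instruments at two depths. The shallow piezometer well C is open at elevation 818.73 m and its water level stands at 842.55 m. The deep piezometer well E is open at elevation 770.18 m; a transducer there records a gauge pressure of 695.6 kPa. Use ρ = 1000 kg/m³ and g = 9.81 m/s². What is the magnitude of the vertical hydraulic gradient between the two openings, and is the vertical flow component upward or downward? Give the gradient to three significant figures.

|i_v| ≈ 0.0301; vertical flow is downward

Total head at well C: h = 842.55 m (water level in the standpipe).
Pressure head at well E: ψ = P/(ρg) = 695.6×1000 / (1000 × 9.81) = 70.91 m.
Total head at well E: h = z + ψ = 770.18 + 70.91 = 841.09 m.
Δh = h(well C) − h(well E) = 842.55 − 841.09 = 1.46 m.
Vertical separation Δz = 818.73 − 770.18 = 48.55 m.
|i_v| = |Δh| / Δz = 1.46 / 48.55 = 0.0301.
Head is higher in the shallow piezometer, so vertical flow is downward (recharge condition).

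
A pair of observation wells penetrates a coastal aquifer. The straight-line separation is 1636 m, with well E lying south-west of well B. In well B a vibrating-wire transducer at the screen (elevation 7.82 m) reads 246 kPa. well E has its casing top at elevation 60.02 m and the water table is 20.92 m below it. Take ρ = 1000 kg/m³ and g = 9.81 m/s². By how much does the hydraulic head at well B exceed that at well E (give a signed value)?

Δh ≈ -6.20 m

Pressure head at well B: ψ = P/(ρg) = 246×1000 / (1000 × 9.81) = 25.08 m.
Total head at well B: h = z + ψ = 7.82 + 25.08 = 32.90 m.
Total head at well E: h = 60.02 − 20.92 = 39.10 m.
Head difference: h(well B) − h(well E) = 32.90 − 39.10 = -6.20 m.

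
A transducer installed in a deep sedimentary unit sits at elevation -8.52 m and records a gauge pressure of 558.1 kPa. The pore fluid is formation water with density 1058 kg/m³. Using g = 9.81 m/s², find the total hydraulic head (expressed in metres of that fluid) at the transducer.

ψ = P/(ρg) = 558.1×1000 / (1058 × 9.81) = 53.77 m.
h = z + ψ = -8.52 + 53.77 = 45.25 m.

h ≈ 45.25 m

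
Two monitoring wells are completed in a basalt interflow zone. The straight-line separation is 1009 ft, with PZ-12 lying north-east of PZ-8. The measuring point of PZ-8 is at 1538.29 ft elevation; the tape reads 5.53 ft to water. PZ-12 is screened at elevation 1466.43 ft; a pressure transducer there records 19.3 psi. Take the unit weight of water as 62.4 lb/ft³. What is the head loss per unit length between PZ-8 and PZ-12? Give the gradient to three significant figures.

i ≈ 0.0216 ft/ft

Total head at PZ-8: h = 1538.29 − 5.53 = 1532.76 ft.
Pressure head at PZ-12: ψ = 144·P/γ = 144 × 19.3 / 62.4 = 44.54 ft.
Total head at PZ-12: h = z + ψ = 1466.43 + 44.54 = 1510.97 ft.
Head difference: h(PZ-8) − h(PZ-12) = 1532.76 − 1510.97 = 21.79 ft.
Hydraulic gradient: i = |Δh| / L = 21.79 / 1009 = 0.0216.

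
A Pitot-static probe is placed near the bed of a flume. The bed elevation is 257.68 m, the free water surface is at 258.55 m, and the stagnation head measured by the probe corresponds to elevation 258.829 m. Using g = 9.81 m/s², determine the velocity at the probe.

Near the bed, under hydrostatic conditions, the piezometric head (z + ψ) equals the free-surface elevation, 258.55 m.
Velocity head = total − piezometric = 258.829 − 258.55 = 0.279 m.
v = √(2g·h_v) = √(2 × 9.81 × 0.279) = 2.34 m/s.

v ≈ 2.34 m/s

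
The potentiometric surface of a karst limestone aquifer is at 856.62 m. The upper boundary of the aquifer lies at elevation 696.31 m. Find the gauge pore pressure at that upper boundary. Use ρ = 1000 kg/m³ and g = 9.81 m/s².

P ≈ 1570 kPa

Pressure head at the aquifer top: ψ = h − z = 856.62 − 696.31 = 160.31 m.
P = ρgψ = 1000 × 9.81 × 160.31 = 1572641 Pa ≈ 1570 kPa.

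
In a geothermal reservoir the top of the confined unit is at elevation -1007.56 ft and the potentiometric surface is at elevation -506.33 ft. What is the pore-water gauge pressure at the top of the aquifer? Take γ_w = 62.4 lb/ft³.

Pressure head at the aquifer top: ψ = h − z = -506.33 − (-1007.56) = 501.23 ft.
P = γψ/144 = 62.4 × 501.23 / 144 = 217 psi.

P ≈ 217 psi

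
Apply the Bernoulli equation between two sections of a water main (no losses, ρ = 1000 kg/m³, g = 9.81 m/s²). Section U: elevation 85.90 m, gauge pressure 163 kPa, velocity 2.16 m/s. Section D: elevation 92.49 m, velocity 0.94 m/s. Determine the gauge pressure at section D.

P₂ ≈ 100 kPa

Pressure head at U: ψ₁ = P₁/(ρg) = 163×1000 / (1000 × 9.81) = 16.62 m.
Velocity heads: v₁²/2g = 2.16²/19.62 = 0.238 m; v₂²/2g = 0.94²/19.62 = 0.045 m.
Total head H = z₁ + ψ₁ + v₁²/2g = 85.90 + 16.62 + 0.238 = 102.76 m.
ψ₂ = H − z₂ − v₂²/2g = 102.76 − 92.49 − 0.045 = 10.23 m.
P₂ = ρgψ₂ = 1000 × 9.81 × 10.23 ≈ 100 kPa.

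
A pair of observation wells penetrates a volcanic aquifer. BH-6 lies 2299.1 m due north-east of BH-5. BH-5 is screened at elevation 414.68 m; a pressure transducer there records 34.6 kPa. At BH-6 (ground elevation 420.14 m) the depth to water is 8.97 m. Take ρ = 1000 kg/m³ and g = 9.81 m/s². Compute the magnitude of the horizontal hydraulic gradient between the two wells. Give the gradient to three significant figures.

Pressure head at BH-5: ψ = P/(ρg) = 34.6×1000 / (1000 × 9.81) = 3.53 m.
Total head at BH-5: h = z + ψ = 414.68 + 3.53 = 418.21 m.
Total head at BH-6: h = 420.14 − 8.97 = 411.17 m.
Head difference: h(BH-5) − h(BH-6) = 418.21 − 411.17 = 7.04 m.
Hydraulic gradient: i = |Δh| / L = 7.04 / 2299.1 = 0.00306.

i ≈ 0.00306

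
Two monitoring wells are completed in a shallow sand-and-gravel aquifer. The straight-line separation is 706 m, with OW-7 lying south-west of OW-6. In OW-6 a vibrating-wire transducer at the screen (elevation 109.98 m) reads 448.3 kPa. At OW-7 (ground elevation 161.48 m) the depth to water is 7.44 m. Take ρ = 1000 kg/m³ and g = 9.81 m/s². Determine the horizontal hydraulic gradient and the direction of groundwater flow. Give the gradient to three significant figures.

i ≈ 0.00232; groundwater flows toward the south-west

Pressure head at OW-6: ψ = P/(ρg) = 448.3×1000 / (1000 × 9.81) = 45.70 m.
Total head at OW-6: h = z + ψ = 109.98 + 45.70 = 155.68 m.
Total head at OW-7: h = 161.48 − 7.44 = 154.04 m.
Head difference: h(OW-6) − h(OW-7) = 155.68 − 154.04 = 1.64 m.
Hydraulic gradient: i = |Δh| / L = 1.64 / 706 = 0.00232.
Flow is from higher to lower head: from OW-6 toward OW-7, i.e. toward the south-west.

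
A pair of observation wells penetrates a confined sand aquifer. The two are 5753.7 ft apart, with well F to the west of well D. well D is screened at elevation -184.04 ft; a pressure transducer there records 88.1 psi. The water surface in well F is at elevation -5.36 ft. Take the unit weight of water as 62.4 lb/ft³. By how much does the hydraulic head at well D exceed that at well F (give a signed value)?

Pressure head at well D: ψ = 144·P/γ = 144 × 88.1 / 62.4 = 203.31 ft.
Total head at well D: h = z + ψ = -184.04 + 203.31 = 19.27 ft.
Total head at well F: h = -5.36 ft (water level in the piezometer is the total head).
Head difference: h(well D) − h(well F) = 19.27 − (-5.36) = 24.63 ft.

Δh ≈ 24.63 ft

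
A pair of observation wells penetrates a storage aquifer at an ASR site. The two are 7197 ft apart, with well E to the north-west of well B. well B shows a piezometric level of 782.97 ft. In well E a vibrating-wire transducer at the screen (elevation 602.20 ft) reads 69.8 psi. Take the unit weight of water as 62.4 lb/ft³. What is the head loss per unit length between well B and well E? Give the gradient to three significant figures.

i ≈ 0.00274 ft/ft

Total head at well B: h = 782.97 ft (water level in the piezometer is the total head).
Pressure head at well E: ψ = 144·P/γ = 144 × 69.8 / 62.4 = 161.08 ft.
Total head at well E: h = z + ψ = 602.20 + 161.08 = 763.28 ft.
Head difference: h(well B) − h(well E) = 782.97 − 763.28 = 19.69 ft.
Hydraulic gradient: i = |Δh| / L = 19.69 / 7197 = 0.00274.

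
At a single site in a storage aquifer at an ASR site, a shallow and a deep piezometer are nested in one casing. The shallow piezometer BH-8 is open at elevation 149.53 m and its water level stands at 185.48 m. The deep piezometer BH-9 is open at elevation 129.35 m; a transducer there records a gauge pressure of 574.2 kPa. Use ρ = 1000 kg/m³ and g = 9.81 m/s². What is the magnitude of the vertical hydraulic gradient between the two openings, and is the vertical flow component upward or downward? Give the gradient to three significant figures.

|i_v| ≈ 0.119; vertical flow is upward

Total head at BH-8: h = 185.48 m (water level in the standpipe).
Pressure head at BH-9: ψ = P/(ρg) = 574.2×1000 / (1000 × 9.81) = 58.53 m.
Total head at BH-9: h = z + ψ = 129.35 + 58.53 = 187.88 m.
Δh = h(BH-8) − h(BH-9) = 185.48 − 187.88 = -2.40 m.
Vertical separation Δz = 149.53 − 129.35 = 20.18 m.
|i_v| = |Δh| / Δz = 2.40 / 20.18 = 0.119.
Head is higher in the deep piezometer, so vertical flow is upward (discharge condition).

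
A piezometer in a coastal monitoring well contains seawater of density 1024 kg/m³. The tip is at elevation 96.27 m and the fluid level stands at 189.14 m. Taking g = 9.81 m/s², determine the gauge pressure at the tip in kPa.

P ≈ 933 kPa

Pressure head ψ = h − z = 189.14 − 96.27 = 92.87 m.
P = ρgψ = 1024 × 9.81 × 92.87 = 932920 Pa ≈ 933 kPa.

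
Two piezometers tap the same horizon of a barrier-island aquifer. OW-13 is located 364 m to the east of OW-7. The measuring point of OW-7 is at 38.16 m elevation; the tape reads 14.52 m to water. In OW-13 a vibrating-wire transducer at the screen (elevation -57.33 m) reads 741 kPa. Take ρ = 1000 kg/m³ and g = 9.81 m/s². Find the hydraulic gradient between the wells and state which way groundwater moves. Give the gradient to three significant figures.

i ≈ 0.0149; groundwater flows toward the east

Total head at OW-7: h = 38.16 − 14.52 = 23.64 m.
Pressure head at OW-13: ψ = P/(ρg) = 741×1000 / (1000 × 9.81) = 75.54 m.
Total head at OW-13: h = z + ψ = -57.33 + 75.54 = 18.21 m.
Head difference: h(OW-7) − h(OW-13) = 23.64 − 18.21 = 5.43 m.
Hydraulic gradient: i = |Δh| / L = 5.43 / 364 = 0.0149.
Flow is from higher to lower head: from OW-7 toward OW-13, i.e. toward the east.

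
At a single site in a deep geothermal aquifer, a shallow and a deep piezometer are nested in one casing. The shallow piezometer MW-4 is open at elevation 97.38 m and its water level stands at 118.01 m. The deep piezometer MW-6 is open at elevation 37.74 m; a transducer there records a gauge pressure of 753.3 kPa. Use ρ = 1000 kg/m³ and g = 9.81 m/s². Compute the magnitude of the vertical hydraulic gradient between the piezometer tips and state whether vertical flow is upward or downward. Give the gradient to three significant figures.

Total head at MW-4: h = 118.01 m (water level in the standpipe).
Pressure head at MW-6: ψ = P/(ρg) = 753.3×1000 / (1000 × 9.81) = 76.79 m.
Total head at MW-6: h = z + ψ = 37.74 + 76.79 = 114.53 m.
Δh = h(MW-4) − h(MW-6) = 118.01 − 114.53 = 3.48 m.
Vertical separation Δz = 97.38 − 37.74 = 59.64 m.
|i_v| = |Δh| / Δz = 3.48 / 59.64 = 0.0584.
Head is higher in the shallow piezometer, so vertical flow is downward (recharge condition).

|i_v| ≈ 0.0584; vertical flow is downward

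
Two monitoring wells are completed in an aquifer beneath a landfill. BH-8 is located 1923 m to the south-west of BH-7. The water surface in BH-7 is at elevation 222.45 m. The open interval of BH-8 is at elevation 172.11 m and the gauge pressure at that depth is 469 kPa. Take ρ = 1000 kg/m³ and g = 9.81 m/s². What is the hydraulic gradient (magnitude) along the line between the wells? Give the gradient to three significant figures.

Total head at BH-7: h = 222.45 m (water level in the piezometer is the total head).
Pressure head at BH-8: ψ = P/(ρg) = 469×1000 / (1000 × 9.81) = 47.81 m.
Total head at BH-8: h = z + ψ = 172.11 + 47.81 = 219.92 m.
Head difference: h(BH-7) − h(BH-8) = 222.45 − 219.92 = 2.53 m.
Hydraulic gradient: i = |Δh| / L = 2.53 / 1923 = 0.00132.

i ≈ 0.00132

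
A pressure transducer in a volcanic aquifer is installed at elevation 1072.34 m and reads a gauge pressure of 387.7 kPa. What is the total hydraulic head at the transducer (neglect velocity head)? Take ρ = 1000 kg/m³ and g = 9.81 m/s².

ψ = P/(ρg) = 387.7×1000 / (1000 × 9.81) = 39.52 m.
h = z + ψ = 1072.34 + 39.52 = 1111.86 m.

h ≈ 1111.86 m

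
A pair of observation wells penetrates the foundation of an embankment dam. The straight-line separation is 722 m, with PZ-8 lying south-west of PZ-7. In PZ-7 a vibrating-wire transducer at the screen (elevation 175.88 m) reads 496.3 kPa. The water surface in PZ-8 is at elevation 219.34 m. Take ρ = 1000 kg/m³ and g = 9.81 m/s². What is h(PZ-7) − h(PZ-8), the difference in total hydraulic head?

Δh ≈ 7.13 m

Pressure head at PZ-7: ψ = P/(ρg) = 496.3×1000 / (1000 × 9.81) = 50.59 m.
Total head at PZ-7: h = z + ψ = 175.88 + 50.59 = 226.47 m.
Total head at PZ-8: h = 219.34 m (water level in the piezometer is the total head).
Head difference: h(PZ-7) − h(PZ-8) = 226.47 − 219.34 = 7.13 m.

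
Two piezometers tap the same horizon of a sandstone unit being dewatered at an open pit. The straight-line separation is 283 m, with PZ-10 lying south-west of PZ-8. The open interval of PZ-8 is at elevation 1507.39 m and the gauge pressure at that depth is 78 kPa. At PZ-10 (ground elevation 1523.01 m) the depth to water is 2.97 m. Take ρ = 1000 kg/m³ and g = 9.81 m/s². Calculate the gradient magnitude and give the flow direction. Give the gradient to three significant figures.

Pressure head at PZ-8: ψ = P/(ρg) = 78×1000 / (1000 × 9.81) = 7.95 m.
Total head at PZ-8: h = z + ψ = 1507.39 + 7.95 = 1515.34 m.
Total head at PZ-10: h = 1523.01 − 2.97 = 1520.04 m.
Head difference: h(PZ-8) − h(PZ-10) = 1515.34 − 1520.04 = -4.70 m.
Hydraulic gradient: i = |Δh| / L = 4.70 / 283 = 0.0166.
Flow is from higher to lower head: from PZ-10 toward PZ-8, i.e. toward the north-east.

i ≈ 0.0166; groundwater flows toward the north-east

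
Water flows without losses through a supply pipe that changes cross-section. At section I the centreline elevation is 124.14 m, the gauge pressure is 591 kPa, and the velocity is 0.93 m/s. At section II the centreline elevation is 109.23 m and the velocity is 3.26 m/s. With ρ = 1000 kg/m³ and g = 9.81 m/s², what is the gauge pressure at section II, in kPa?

P₂ ≈ 732 kPa

Pressure head at I: ψ₁ = P₁/(ρg) = 591×1000 / (1000 × 9.81) = 60.24 m.
Velocity heads: v₁²/2g = 0.93²/19.62 = 0.044 m; v₂²/2g = 3.26²/19.62 = 0.542 m.
Total head H = z₁ + ψ₁ + v₁²/2g = 124.14 + 60.24 + 0.044 = 184.42 m.
ψ₂ = H − z₂ − v₂²/2g = 184.42 − 109.23 − 0.542 = 74.65 m.
P₂ = ρgψ₂ = 1000 × 9.81 × 74.65 ≈ 732 kPa.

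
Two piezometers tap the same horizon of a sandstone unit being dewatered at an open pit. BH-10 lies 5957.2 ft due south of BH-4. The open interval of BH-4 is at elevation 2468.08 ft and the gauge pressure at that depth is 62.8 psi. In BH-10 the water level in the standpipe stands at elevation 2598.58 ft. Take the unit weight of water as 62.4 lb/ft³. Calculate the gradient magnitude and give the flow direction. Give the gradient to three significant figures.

i ≈ 0.00242; groundwater flows toward the south

Pressure head at BH-4: ψ = 144·P/γ = 144 × 62.8 / 62.4 = 144.92 ft.
Total head at BH-4: h = z + ψ = 2468.08 + 144.92 = 2613.00 ft.
Total head at BH-10: h = 2598.58 ft (water level in the piezometer is the total head).
Head difference: h(BH-4) − h(BH-10) = 2613.00 − 2598.58 = 14.42 ft.
Hydraulic gradient: i = |Δh| / L = 14.42 / 5957.2 = 0.00242.
Flow is from higher to lower head: from BH-4 toward BH-10, i.e. toward the south.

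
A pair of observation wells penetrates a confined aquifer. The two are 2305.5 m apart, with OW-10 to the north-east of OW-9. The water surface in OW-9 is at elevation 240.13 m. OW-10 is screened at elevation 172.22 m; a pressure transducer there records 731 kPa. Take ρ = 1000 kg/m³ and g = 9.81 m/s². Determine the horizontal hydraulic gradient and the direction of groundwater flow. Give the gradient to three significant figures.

Total head at OW-9: h = 240.13 m (water level in the piezometer is the total head).
Pressure head at OW-10: ψ = P/(ρg) = 731×1000 / (1000 × 9.81) = 74.52 m.
Total head at OW-10: h = z + ψ = 172.22 + 74.52 = 246.74 m.
Head difference: h(OW-9) − h(OW-10) = 240.13 − 246.74 = -6.61 m.
Hydraulic gradient: i = |Δh| / L = 6.61 / 2305.5 = 0.00287.
Flow is from higher to lower head: from OW-10 toward OW-9, i.e. toward the south-west.

i ≈ 0.00287; groundwater flows toward the south-west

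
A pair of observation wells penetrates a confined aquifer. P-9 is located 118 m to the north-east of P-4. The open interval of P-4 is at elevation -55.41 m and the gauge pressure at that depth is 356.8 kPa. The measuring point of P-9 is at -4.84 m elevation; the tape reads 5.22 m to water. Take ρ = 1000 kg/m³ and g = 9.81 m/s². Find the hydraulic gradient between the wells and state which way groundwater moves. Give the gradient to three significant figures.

Pressure head at P-4: ψ = P/(ρg) = 356.8×1000 / (1000 × 9.81) = 36.37 m.
Total head at P-4: h = z + ψ = -55.41 + 36.37 = -19.04 m.
Total head at P-9: h = -4.84 − 5.22 = -10.06 m.
Head difference: h(P-4) − h(P-9) = -19.04 − (-10.06) = -8.98 m.
Hydraulic gradient: i = |Δh| / L = 8.98 / 118 = 0.0761.
Flow is from higher to lower head: from P-9 toward P-4, i.e. toward the south-west.

i ≈ 0.0761; groundwater flows toward the south-west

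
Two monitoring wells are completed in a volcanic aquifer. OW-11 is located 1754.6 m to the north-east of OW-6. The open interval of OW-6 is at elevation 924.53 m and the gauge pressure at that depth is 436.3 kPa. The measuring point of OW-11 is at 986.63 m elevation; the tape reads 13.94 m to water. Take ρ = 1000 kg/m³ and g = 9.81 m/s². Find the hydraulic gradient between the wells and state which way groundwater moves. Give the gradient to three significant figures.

i ≈ 0.00210; groundwater flows toward the south-west

Pressure head at OW-6: ψ = P/(ρg) = 436.3×1000 / (1000 × 9.81) = 44.48 m.
Total head at OW-6: h = z + ψ = 924.53 + 44.48 = 969.01 m.
Total head at OW-11: h = 986.63 − 13.94 = 972.69 m.
Head difference: h(OW-6) − h(OW-11) = 969.01 − 972.69 = -3.68 m.
Hydraulic gradient: i = |Δh| / L = 3.68 / 1754.6 = 0.00210.
Flow is from higher to lower head: from OW-11 toward OW-6, i.e. toward the south-west.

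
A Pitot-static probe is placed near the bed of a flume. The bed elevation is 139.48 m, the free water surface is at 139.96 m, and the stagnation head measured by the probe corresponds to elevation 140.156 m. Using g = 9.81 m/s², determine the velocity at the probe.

Near the bed, under hydrostatic conditions, the piezometric head (z + ψ) equals the free-surface elevation, 139.96 m.
Velocity head = total − piezometric = 140.156 − 139.96 = 0.196 m.
v = √(2g·h_v) = √(2 × 9.81 × 0.196) = 1.96 m/s.

v ≈ 1.96 m/s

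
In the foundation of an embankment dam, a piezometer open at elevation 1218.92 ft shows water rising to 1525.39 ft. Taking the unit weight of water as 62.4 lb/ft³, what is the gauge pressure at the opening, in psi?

Pressure head ψ = h − z = 1525.39 − 1218.92 = 306.47 ft.
P = γ·ψ / 144 = 62.4 × 306.47 / 144 = 133 psi.

P ≈ 133 psi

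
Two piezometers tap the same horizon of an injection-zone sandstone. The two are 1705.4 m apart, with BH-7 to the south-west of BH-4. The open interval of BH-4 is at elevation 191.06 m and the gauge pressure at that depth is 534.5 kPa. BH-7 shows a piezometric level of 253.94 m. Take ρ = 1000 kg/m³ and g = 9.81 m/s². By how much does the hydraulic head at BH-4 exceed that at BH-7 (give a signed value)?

Pressure head at BH-4: ψ = P/(ρg) = 534.5×1000 / (1000 × 9.81) = 54.49 m.
Total head at BH-4: h = z + ψ = 191.06 + 54.49 = 245.55 m.
Total head at BH-7: h = 253.94 m (water level in the piezometer is the total head).
Head difference: h(BH-4) − h(BH-7) = 245.55 − 253.94 = -8.39 m.

Δh ≈ -8.39 m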